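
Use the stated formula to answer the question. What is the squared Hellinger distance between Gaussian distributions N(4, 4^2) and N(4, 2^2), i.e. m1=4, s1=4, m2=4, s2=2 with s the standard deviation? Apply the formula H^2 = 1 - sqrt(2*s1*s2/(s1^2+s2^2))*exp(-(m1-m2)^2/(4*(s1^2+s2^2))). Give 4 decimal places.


Squared Hellinger distance for Gaussians:
H^2 = 1 - sqrt(2*s1*s2/(s1^2+s2^2)) * exp(-(m1-m2)^2/(4*(s1^2+s2^2))).
s1^2 = 16, s2^2 = 4, s1^2+s2^2 = 20.
sqrt(2*4*2/(20)) = 0.894427.
(m1-m2)^2 = (0)^2 = 0.
exp(-0/(4*20)) = exp(0.0) = 1.0.
H^2 = 1 - 0.894427*1.0 = 0.1056

0.1056


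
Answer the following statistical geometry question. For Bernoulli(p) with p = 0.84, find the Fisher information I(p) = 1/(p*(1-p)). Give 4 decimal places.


For Bernoulli(p), Fisher information is I(p) = 1/(p*(1-p)).
p = 0.84, 1-p = 0.16.
p*(1-p) = 0.1344.
I(p) = 1/0.1344 = 7.4405

7.4405


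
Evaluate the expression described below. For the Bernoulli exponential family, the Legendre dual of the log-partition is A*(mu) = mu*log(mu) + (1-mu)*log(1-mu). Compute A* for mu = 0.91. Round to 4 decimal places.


Legendre transform for Bernoulli:
A*(mu) = mu*log(mu) + (1-mu)*log(1-mu).
mu = 0.91, 1-mu = 0.09.
mu*log(mu) = 0.91*log(0.91) = -0.085823.
(1-mu)*log(1-mu) = 0.09*log(0.09) = -0.216715.
A* = -0.085823 + -0.216715 = -0.3025

-0.3025


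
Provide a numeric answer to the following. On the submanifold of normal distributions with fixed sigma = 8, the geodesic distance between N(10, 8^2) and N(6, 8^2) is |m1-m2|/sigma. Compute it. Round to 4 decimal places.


On the fixed-variance normal subfamily, geodesic distance = |m1-m2|/sigma.
|10 - 6| = 4.
sigma = 8.
d = 4/8 = 0.5000

0.5000


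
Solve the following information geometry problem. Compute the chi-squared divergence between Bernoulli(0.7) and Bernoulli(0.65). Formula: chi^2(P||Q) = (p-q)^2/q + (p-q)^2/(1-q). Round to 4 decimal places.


Chi-squared divergence between Bernoulli distributions:
chi^2 = (p-q)^2/q + (p-q)^2/(1-q).
p = 0.7, q = 0.65, p-q = 0.05.
(p-q)^2 = 0.0025.
term1 = 0.0025/0.65 = 0.003846.
term2 = 0.0025/0.35 = 0.007143.
chi^2 = 0.003846 + 0.007143 = 0.0110

0.0110


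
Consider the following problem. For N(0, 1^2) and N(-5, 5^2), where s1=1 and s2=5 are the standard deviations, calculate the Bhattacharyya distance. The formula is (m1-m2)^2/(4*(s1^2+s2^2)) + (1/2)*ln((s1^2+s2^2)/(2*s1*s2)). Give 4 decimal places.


Bhattacharyya distance between two Gaussians:
DB = (m1-m2)^2/(4*(s1^2+s2^2)) + (1/2)*ln((s1^2+s2^2)/(2*s1*s2)).
(m1-m2)^2 = (5)^2 = 25.
s1^2+s2^2 = 1 + 25 = 26.
term1 = 25/104 = 0.240385.
term2 = 0.5*ln(26/10.0) = 0.477756.
DB = 0.240385 + 0.477756 = 0.7181

0.7181


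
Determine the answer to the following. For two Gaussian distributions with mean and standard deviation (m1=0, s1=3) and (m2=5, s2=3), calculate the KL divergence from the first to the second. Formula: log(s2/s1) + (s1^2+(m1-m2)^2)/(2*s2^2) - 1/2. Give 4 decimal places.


KL divergence between normal distributions:
KL = log(s2/s1) + (s1^2 + (m1-m2)^2)/(2*s2^2) - 1/2.
log(3/3) = 0.0.
(3^2 + (0-5)^2)/(2*3^2) = (9 + 25)/18 = 1.888889.
KL = 0.0 + 1.888889 - 0.5 = 1.3889

1.3889


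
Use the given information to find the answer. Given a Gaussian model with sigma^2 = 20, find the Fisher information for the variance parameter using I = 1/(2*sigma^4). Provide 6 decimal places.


Fisher information for variance: I(sigma^2) = 1/(2*sigma^4).
sigma^2 = 20, so sigma^4 = 400.
I = 1/(2*400) = 1/800 = 0.001250

0.001250


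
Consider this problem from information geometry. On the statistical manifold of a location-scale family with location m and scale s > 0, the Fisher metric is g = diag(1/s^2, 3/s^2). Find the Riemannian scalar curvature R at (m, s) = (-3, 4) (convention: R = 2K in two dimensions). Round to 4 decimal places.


The metric has the form g = (A dm^2 + B ds^2)/s^2 with A = 1, B = 3.
Substitute u = sqrt(A/B)*m: g = B*(du^2 + ds^2)/s^2, i.e. B times the
Poincare upper half-plane metric, which has constant Gaussian curvature -1.
Scaling a 2D metric by a constant c divides the Gaussian curvature by c,
so K = -1/B = -1/(3) = -0.3333 everywhere (the point (m, s) = (-3, 4) is irrelevant:
the curvature is constant).
Scalar curvature in dimension 2: R = 2K = -2/(3) = -0.6667.

-0.6667


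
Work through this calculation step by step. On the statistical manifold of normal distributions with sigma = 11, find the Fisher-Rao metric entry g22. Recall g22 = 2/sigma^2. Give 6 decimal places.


For the 2-parameter normal family, the Fisher metric has:
  g11 = 1/sigma^2, g22 = 2/sigma^2.
sigma = 11, sigma^2 = 121.
g22 = 0.016529

0.016529


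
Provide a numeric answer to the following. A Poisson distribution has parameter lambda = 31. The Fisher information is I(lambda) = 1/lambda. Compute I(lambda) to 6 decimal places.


Fisher information for Poisson: I(lambda) = 1/lambda.
lambda = 31.
I(lambda) = 1/31 = 0.032258

0.032258


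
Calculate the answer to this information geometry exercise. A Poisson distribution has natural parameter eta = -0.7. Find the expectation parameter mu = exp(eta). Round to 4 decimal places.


Expectation parameter for Poisson exponential family:
mu = exp(eta).
eta = -0.7.
mu = exp(-0.7) = 0.4966

0.4966


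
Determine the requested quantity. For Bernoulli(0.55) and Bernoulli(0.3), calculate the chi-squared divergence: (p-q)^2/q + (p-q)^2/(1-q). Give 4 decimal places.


Chi-squared divergence between Bernoulli distributions:
chi^2 = (p-q)^2/q + (p-q)^2/(1-q).
p = 0.55, q = 0.3, p-q = 0.25.
(p-q)^2 = 0.0625.
term1 = 0.0625/0.3 = 0.208333.
term2 = 0.0625/0.7 = 0.089286.
chi^2 = 0.208333 + 0.089286 = 0.2976

0.2976


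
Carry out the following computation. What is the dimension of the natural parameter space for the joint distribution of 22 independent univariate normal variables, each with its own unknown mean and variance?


Exponential family dimension calculation:
Each univariate normal has two natural parameters (mu/sigma^2 and -1/(2 sigma^2)).
With 22 independent components, dim = 2 * 22 = 44.

44


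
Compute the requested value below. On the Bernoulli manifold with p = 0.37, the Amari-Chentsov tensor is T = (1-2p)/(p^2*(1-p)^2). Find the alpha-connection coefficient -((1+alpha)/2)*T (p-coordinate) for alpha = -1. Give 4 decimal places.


Skewness (Amari-Chentsov) tensor: T = (1-2p)/(p^2*(1-p)^2).
p = 0.37, 1-2p = 0.26, p^2 = 0.1369, (1-p)^2 = 0.3969.
T = 0.26/(0.1369 * 0.3969) = 4.785076.
In the p-coordinate, Gamma^(alpha) = Gamma^(0) - (alpha/2)*T with Gamma^(0) = (1/2)*g'(p) = -T/2,
so Gamma^(alpha) = -((1+alpha)/2)*T.
alpha = -1, -(1+alpha)/2 = 0.0.
Gamma = 0.0 * 4.785076 = 0.0000

0.0000


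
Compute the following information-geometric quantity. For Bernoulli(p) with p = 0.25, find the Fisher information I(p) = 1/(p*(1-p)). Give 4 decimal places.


For Bernoulli(p), Fisher information is I(p) = 1/(p*(1-p)).
p = 0.25, 1-p = 0.75.
p*(1-p) = 0.1875.
I(p) = 1/0.1875 = 5.3333

5.3333


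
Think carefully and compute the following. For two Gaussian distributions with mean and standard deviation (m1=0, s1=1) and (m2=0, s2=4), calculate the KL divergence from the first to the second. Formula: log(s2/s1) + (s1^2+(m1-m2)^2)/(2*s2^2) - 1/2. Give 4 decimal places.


KL divergence between normal distributions:
KL = log(s2/s1) + (s1^2 + (m1-m2)^2)/(2*s2^2) - 1/2.
log(4/1) = 1.386294.
(1^2 + (0-0)^2)/(2*4^2) = (1 + 0)/32 = 0.03125.
KL = 1.386294 + 0.03125 - 0.5 = 0.9175

0.9175


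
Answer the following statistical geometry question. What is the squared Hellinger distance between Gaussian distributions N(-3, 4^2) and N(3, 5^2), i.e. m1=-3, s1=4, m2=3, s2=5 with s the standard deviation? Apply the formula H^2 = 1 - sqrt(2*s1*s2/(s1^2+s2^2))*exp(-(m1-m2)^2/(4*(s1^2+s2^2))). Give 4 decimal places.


Squared Hellinger distance for Gaussians:
H^2 = 1 - sqrt(2*s1*s2/(s1^2+s2^2)) * exp(-(m1-m2)^2/(4*(s1^2+s2^2))).
s1^2 = 16, s2^2 = 25, s1^2+s2^2 = 41.
sqrt(2*4*5/(41)) = 0.98773.
(m1-m2)^2 = (-6)^2 = 36.
exp(-36/(4*41)) = exp(-0.219512) = 0.80291.
H^2 = 1 - 0.98773*0.80291 = 0.2069

0.2069


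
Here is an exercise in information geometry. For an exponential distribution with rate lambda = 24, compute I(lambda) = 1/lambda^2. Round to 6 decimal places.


Fisher information for exponential: I(lambda) = 1/lambda^2.
lambda = 24, lambda^2 = 576.
I = 1/576 = 0.001736

0.001736


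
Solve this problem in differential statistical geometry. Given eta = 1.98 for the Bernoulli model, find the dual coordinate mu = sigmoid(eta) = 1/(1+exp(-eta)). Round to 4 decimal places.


Dual coordinate (expectation parameter) for Bernoulli:
mu = 1/(1+exp(-eta)).
eta = 1.98.
exp(-eta) = exp(-1.98) = 0.138069.
mu = 1/(1+0.138069) = 0.8787

0.8787


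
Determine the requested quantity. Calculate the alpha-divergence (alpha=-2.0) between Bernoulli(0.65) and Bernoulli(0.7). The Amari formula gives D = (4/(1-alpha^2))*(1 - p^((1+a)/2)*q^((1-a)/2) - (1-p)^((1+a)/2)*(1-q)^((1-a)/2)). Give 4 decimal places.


Amari alpha-divergence:
D = (4/(1-alpha^2))*(1 - p^((1+a)/2)*q^((1-a)/2) - (1-p)^((1+a)/2)*(1-q)^((1-a)/2)).
alpha = -2.0, p = 0.65, q = 0.7.
e1 = (1+alpha)/2 = -0.5, e2 = (1-alpha)/2 = 1.5.
t1 = p^e1 * q^e2 = 0.65^-0.5 * 0.7^1.5 = 0.726424.
t2 = (1-p)^e1 * (1-q)^e2 = 0.35^-0.5 * 0.3^1.5 = 0.277746.
4/(1-alpha^2) = -1.333333.
D = -1.333333*(1 - 0.726424 - 0.277746) = 0.0056

0.0056


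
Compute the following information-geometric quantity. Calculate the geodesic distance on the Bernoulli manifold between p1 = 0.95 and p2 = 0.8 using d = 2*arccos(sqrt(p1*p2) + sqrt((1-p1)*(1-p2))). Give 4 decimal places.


Geodesic distance on Bernoulli manifold:
d(p1,p2) = 2*arccos(sqrt(p1*p2) + sqrt((1-p1)*(1-p2))).
sqrt(p1*p2) = sqrt(0.95*0.8) = 0.87178.
sqrt((1-p1)*(1-p2)) = sqrt(0.05*0.2) = 0.1.
arg = 0.87178 + 0.1 = 0.97178.
d = 2*arccos(0.97178) = 0.4763

0.4763


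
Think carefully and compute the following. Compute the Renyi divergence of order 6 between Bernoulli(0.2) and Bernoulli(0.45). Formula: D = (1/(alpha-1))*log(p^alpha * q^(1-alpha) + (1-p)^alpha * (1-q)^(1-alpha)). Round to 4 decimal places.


Renyi divergence of order alpha between Bernoulli distributions:
D = (1/(alpha-1))*log(p^alpha * q^(1-alpha) + (1-p)^alpha * (1-q)^(1-alpha)).
alpha = 6, p = 0.2, q = 0.45.
p^alpha * q^(1-alpha) = 0.2^6 * 0.45^-5 = 0.003468.
(1-p)^alpha * (1-q)^(1-alpha) = 0.8^6 * 0.55^-5 = 5.208666.
sum = 0.003468 + 5.208666 = 5.212134.
D = (1/5)*log(5.212134) = 0.3302

0.3302


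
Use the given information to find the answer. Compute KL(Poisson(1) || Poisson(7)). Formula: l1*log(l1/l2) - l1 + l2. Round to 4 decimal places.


KL divergence for Poisson:
KL = l1*log(l1/l2) - l1 + l2.
l1 = 1, l2 = 7.
log(1/7) = -1.94591.
l1*log(l1/l2) = 1 * -1.94591 = -1.94591.
KL = -1.94591 - 1 + 7 = 4.0541

4.0541


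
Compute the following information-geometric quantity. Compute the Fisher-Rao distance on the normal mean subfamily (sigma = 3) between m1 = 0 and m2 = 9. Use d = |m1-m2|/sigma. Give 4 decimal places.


On the fixed-variance normal subfamily, geodesic distance = |m1-m2|/sigma.
|0 - 9| = 9.
sigma = 3.
d = 9/3 = 3.0000

3.0000


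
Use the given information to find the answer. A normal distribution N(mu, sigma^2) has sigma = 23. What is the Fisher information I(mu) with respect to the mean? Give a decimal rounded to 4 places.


The Fisher information for the mean of a normal distribution is I(mu) = 1/sigma^2.
sigma = 23, so sigma^2 = 529.
I(mu) = 1/529 = 0.0019

0.0019


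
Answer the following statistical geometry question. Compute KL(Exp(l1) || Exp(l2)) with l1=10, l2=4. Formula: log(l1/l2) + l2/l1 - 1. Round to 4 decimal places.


KL divergence for exponential family:
KL = log(l1/l2) + l2/l1 - 1.
log(10/4) = 0.916291.
4/10 = 0.4.
KL = 0.916291 + 0.4 - 1 = 0.3163

0.3163


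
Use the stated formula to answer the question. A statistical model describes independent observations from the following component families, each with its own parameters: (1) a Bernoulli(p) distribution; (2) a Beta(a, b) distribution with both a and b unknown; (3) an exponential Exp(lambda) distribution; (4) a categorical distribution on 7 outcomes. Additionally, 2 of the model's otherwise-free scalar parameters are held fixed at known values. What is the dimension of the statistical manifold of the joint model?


The dimension of a statistical manifold equals the number of free
(independent) real parameters of the model. For a product of independent
blocks the parameter counts add.
- Bernoulli (p): 1.
- Beta (a, b): 2.
- exponential (lambda): 1.
- categorical on 7 outcomes (probabilities sum to 1): 7-1 = 6.
Total = 1 + 2 + 1 + 6 = 10.
2 parameter(s) fixed at known values: 10 - 2 = 8.
Dimension = 8

8


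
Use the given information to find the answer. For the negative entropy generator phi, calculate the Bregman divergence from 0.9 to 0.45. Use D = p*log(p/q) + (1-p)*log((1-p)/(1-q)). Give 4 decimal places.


Bregman divergence with negative entropy generator:
D = p*log(p/q) + (1-p)*log((1-p)/(1-q)).
p = 0.9, q = 0.45.
p*log(p/q) = 0.9*log(0.9/0.45) = 0.623832.
(1-p)*log((1-p)/(1-q)) = 0.1*log(0.1/0.55) = -0.170475.
D = 0.623832 + -0.170475 = 0.4534

0.4534


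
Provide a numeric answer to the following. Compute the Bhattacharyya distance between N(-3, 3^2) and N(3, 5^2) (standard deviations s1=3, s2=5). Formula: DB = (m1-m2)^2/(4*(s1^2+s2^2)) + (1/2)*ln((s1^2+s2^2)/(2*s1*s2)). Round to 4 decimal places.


Bhattacharyya distance between two Gaussians:
DB = (m1-m2)^2/(4*(s1^2+s2^2)) + (1/2)*ln((s1^2+s2^2)/(2*s1*s2)).
(m1-m2)^2 = (-6)^2 = 36.
s1^2+s2^2 = 9 + 25 = 34.
term1 = 36/136 = 0.264706.
term2 = 0.5*ln(34/30.0) = 0.062582.
DB = 0.264706 + 0.062582 = 0.3273

0.3273


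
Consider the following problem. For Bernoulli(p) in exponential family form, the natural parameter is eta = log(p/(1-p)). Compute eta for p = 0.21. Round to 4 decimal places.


Natural parameter for Bernoulli: eta = log(p/(1-p)).
p = 0.21, 1-p = 0.79.
p/(1-p) = 0.265823.
eta = log(0.265823) = -1.3249

-1.3249


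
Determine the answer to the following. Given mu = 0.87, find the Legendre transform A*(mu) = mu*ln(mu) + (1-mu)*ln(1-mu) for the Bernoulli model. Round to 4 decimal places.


Legendre transform for Bernoulli:
A*(mu) = mu*log(mu) + (1-mu)*log(1-mu).
mu = 0.87, 1-mu = 0.13.
mu*log(mu) = 0.87*log(0.87) = -0.121158.
(1-mu)*log(1-mu) = 0.13*log(0.13) = -0.265229.
A* = -0.121158 + -0.265229 = -0.3864

-0.3864


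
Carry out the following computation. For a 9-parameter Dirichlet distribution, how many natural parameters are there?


Exponential family dimension calculation:
Dirichlet with 9 components has 9 natural parameters.

9


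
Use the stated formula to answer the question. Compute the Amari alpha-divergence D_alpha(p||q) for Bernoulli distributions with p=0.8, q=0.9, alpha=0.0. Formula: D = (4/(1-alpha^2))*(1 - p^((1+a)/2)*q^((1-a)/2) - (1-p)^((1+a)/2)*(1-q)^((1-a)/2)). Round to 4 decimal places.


Amari alpha-divergence:
D = (4/(1-alpha^2))*(1 - p^((1+a)/2)*q^((1-a)/2) - (1-p)^((1+a)/2)*(1-q)^((1-a)/2)).
alpha = 0.0, p = 0.8, q = 0.9.
e1 = (1+alpha)/2 = 0.5, e2 = (1-alpha)/2 = 0.5.
t1 = p^e1 * q^e2 = 0.8^0.5 * 0.9^0.5 = 0.848528.
t2 = (1-p)^e1 * (1-q)^e2 = 0.2^0.5 * 0.1^0.5 = 0.141421.
4/(1-alpha^2) = 4.0.
D = 4.0*(1 - 0.848528 - 0.141421) = 0.0402

0.0402


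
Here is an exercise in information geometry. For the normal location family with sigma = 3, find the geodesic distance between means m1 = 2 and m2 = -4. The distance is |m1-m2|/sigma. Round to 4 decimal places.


On the fixed-variance normal subfamily, geodesic distance = |m1-m2|/sigma.
|2 - -4| = 6.
sigma = 3.
d = 6/3 = 2.0000

2.0000


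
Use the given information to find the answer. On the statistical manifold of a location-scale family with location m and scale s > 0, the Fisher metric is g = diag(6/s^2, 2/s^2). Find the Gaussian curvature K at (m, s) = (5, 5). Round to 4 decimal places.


The metric has the form g = (A dm^2 + B ds^2)/s^2 with A = 6, B = 2.
Substitute u = sqrt(A/B)*m: g = B*(du^2 + ds^2)/s^2, i.e. B times the
Poincare upper half-plane metric, which has constant Gaussian curvature -1.
Scaling a 2D metric by a constant c divides the Gaussian curvature by c,
so K = -1/B = -1/(2) = -0.5000 everywhere (the point (m, s) = (5, 5) is irrelevant:
the curvature is constant).
The requested Gaussian curvature is K = -0.5000.

-0.5000


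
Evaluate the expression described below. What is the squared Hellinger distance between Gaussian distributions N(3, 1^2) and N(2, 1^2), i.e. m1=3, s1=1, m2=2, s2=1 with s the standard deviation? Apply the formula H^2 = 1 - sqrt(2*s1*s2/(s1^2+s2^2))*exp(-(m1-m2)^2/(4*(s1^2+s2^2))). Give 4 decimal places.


Squared Hellinger distance for Gaussians:
H^2 = 1 - sqrt(2*s1*s2/(s1^2+s2^2)) * exp(-(m1-m2)^2/(4*(s1^2+s2^2))).
s1^2 = 1, s2^2 = 1, s1^2+s2^2 = 2.
sqrt(2*1*1/(2)) = 1.0.
(m1-m2)^2 = (1)^2 = 1.
exp(-1/(4*2)) = exp(-0.125) = 0.882497.
H^2 = 1 - 1.0*0.882497 = 0.1175

0.1175


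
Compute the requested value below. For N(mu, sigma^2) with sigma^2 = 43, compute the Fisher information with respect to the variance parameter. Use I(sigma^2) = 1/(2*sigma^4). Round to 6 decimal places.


Fisher information for variance: I(sigma^2) = 1/(2*sigma^4).
sigma^2 = 43, so sigma^4 = 1849.
I = 1/(2*1849) = 1/3698 = 0.000270

0.000270


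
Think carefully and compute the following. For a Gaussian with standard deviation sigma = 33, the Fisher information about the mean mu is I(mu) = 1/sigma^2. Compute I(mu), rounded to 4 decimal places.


The Fisher information for the mean of a normal distribution is I(mu) = 1/sigma^2.
sigma = 33, so sigma^2 = 1089.
I(mu) = 1/1089 = 0.0009

0.0009


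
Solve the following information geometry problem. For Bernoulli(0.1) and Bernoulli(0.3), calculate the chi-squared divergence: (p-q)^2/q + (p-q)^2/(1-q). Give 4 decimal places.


Chi-squared divergence between Bernoulli distributions:
chi^2 = (p-q)^2/q + (p-q)^2/(1-q).
p = 0.1, q = 0.3, p-q = -0.2.
(p-q)^2 = 0.04.
term1 = 0.04/0.3 = 0.133333.
term2 = 0.04/0.7 = 0.057143.
chi^2 = 0.133333 + 0.057143 = 0.1905

0.1905


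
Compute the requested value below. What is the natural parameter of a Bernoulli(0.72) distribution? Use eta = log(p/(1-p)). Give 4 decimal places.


Natural parameter for Bernoulli: eta = log(p/(1-p)).
p = 0.72, 1-p = 0.28.
p/(1-p) = 2.571429.
eta = log(2.571429) = 0.9445

0.9445


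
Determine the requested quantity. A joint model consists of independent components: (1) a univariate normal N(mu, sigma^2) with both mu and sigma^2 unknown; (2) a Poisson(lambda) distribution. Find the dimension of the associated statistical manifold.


The dimension of a statistical manifold equals the number of free
(independent) real parameters of the model. For a product of independent
blocks the parameter counts add.
- normal (mu, sigma^2): 2.
- Poisson (lambda): 1.
Total = 2 + 1 = 3.
Dimension = 3

3


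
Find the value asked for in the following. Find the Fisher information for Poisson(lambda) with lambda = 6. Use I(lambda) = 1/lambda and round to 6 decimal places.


Fisher information for Poisson: I(lambda) = 1/lambda.
lambda = 6.
I(lambda) = 1/6 = 0.166667

0.166667


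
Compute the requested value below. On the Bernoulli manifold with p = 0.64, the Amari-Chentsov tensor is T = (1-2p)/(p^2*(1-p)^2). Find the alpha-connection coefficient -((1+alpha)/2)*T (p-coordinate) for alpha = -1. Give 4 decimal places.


Skewness (Amari-Chentsov) tensor: T = (1-2p)/(p^2*(1-p)^2).
p = 0.64, 1-2p = -0.28, p^2 = 0.4096, (1-p)^2 = 0.1296.
T = -0.28/(0.4096 * 0.1296) = -5.274643.
In the p-coordinate, Gamma^(alpha) = Gamma^(0) - (alpha/2)*T with Gamma^(0) = (1/2)*g'(p) = -T/2,
so Gamma^(alpha) = -((1+alpha)/2)*T.
alpha = -1, -(1+alpha)/2 = 0.0.
Gamma = 0.0 * -5.274643 = 0.0000

0.0000


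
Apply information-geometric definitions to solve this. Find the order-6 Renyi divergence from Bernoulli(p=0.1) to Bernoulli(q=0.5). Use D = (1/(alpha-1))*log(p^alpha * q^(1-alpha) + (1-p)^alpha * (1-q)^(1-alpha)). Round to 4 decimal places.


Renyi divergence of order alpha between Bernoulli distributions:
D = (1/(alpha-1))*log(p^alpha * q^(1-alpha) + (1-p)^alpha * (1-q)^(1-alpha)).
alpha = 6, p = 0.1, q = 0.5.
p^alpha * q^(1-alpha) = 0.1^6 * 0.5^-5 = 3.2e-05.
(1-p)^alpha * (1-q)^(1-alpha) = 0.9^6 * 0.5^-5 = 17.006112.
sum = 3.2e-05 + 17.006112 = 17.006144.
D = (1/5)*log(17.006144) = 0.5667

0.5667


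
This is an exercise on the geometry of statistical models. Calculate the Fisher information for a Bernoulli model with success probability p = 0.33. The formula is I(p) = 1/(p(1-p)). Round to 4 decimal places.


For Bernoulli(p), Fisher information is I(p) = 1/(p*(1-p)).
p = 0.33, 1-p = 0.67.
p*(1-p) = 0.2211.
I(p) = 1/0.2211 = 4.5228

4.5228


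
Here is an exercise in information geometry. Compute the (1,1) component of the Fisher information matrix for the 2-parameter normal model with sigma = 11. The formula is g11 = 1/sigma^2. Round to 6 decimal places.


For the 2-parameter normal family, the Fisher metric has:
  g11 = 1/sigma^2, g22 = 2/sigma^2.
sigma = 11, sigma^2 = 121.
g11 = 0.008264

0.008264


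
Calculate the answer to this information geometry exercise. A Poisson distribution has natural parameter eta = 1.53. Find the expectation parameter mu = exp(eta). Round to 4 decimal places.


Expectation parameter for Poisson exponential family:
mu = exp(eta).
eta = 1.53.
mu = exp(1.53) = 4.6182

4.6182


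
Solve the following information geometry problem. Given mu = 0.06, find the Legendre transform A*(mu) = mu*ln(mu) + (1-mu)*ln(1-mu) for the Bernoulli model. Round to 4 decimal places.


Legendre transform for Bernoulli:
A*(mu) = mu*log(mu) + (1-mu)*log(1-mu).
mu = 0.06, 1-mu = 0.94.
mu*log(mu) = 0.06*log(0.06) = -0.168805.
(1-mu)*log(1-mu) = 0.94*log(0.94) = -0.058163.
A* = -0.168805 + -0.058163 = -0.2270

-0.2270


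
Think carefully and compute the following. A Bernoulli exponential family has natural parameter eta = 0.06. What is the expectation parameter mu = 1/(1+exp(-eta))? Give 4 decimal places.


Dual coordinate (expectation parameter) for Bernoulli:
mu = 1/(1+exp(-eta)).
eta = 0.06.
exp(-eta) = exp(-0.06) = 0.941765.
mu = 1/(1+0.941765) = 0.5150

0.5150


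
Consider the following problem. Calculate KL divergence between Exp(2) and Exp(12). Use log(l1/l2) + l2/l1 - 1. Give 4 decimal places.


KL divergence for exponential family:
KL = log(l1/l2) + l2/l1 - 1.
log(2/12) = -1.791759.
12/2 = 6.0.
KL = -1.791759 + 6.0 - 1 = 3.2082

3.2082


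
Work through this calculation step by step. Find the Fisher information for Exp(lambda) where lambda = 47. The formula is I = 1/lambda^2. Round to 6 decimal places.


Fisher information for exponential: I(lambda) = 1/lambda^2.
lambda = 47, lambda^2 = 2209.
I = 1/2209 = 0.000453

0.000453


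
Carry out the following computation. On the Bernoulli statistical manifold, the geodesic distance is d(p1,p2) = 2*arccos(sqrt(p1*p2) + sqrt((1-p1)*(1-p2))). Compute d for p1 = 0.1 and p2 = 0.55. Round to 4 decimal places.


Geodesic distance on Bernoulli manifold:
d(p1,p2) = 2*arccos(sqrt(p1*p2) + sqrt((1-p1)*(1-p2))).
sqrt(p1*p2) = sqrt(0.1*0.55) = 0.234521.
sqrt((1-p1)*(1-p2)) = sqrt(0.9*0.45) = 0.636396.
arg = 0.234521 + 0.636396 = 0.870917.
d = 2*arccos(0.870917) = 1.0275

1.0275


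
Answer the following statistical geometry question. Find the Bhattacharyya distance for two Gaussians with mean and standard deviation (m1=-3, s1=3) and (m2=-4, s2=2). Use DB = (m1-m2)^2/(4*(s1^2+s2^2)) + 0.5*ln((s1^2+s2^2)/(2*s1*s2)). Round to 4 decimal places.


Bhattacharyya distance between two Gaussians:
DB = (m1-m2)^2/(4*(s1^2+s2^2)) + (1/2)*ln((s1^2+s2^2)/(2*s1*s2)).
(m1-m2)^2 = (1)^2 = 1.
s1^2+s2^2 = 9 + 4 = 13.
term1 = 1/52 = 0.019231.
term2 = 0.5*ln(13/12.0) = 0.040021.
DB = 0.019231 + 0.040021 = 0.0593

0.0593


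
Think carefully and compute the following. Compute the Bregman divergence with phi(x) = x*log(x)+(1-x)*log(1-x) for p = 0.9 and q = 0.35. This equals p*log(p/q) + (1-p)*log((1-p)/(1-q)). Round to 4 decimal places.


Bregman divergence with negative entropy generator:
D = p*log(p/q) + (1-p)*log((1-p)/(1-q)).
p = 0.9, q = 0.35.
p*log(p/q) = 0.9*log(0.9/0.35) = 0.850015.
(1-p)*log((1-p)/(1-q)) = 0.1*log(0.1/0.65) = -0.18718.
D = 0.850015 + -0.18718 = 0.6628

0.6628


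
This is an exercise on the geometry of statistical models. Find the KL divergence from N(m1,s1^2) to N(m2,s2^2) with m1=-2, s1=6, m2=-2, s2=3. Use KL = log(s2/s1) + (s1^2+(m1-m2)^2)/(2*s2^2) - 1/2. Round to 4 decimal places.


KL divergence between normal distributions:
KL = log(s2/s1) + (s1^2 + (m1-m2)^2)/(2*s2^2) - 1/2.
log(3/6) = -0.693147.
(6^2 + (-2--2)^2)/(2*3^2) = (36 + 0)/18 = 2.0.
KL = -0.693147 + 2.0 - 0.5 = 0.8069

0.8069


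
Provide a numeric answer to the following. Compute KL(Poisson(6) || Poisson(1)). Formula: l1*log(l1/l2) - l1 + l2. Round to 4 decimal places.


KL divergence for Poisson:
KL = l1*log(l1/l2) - l1 + l2.
l1 = 6, l2 = 1.
log(6/1) = 1.791759.
l1*log(l1/l2) = 6 * 1.791759 = 10.750557.
KL = 10.750557 - 6 + 1 = 5.7506

5.7506


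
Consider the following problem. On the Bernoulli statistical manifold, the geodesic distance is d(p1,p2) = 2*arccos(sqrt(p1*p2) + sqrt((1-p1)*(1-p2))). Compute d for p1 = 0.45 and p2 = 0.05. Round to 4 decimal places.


Geodesic distance on Bernoulli manifold:
d(p1,p2) = 2*arccos(sqrt(p1*p2) + sqrt((1-p1)*(1-p2))).
sqrt(p1*p2) = sqrt(0.45*0.05) = 0.15.
sqrt((1-p1)*(1-p2)) = sqrt(0.55*0.95) = 0.722842.
arg = 0.15 + 0.722842 = 0.872842.
d = 2*arccos(0.872842) = 1.0196

1.0196


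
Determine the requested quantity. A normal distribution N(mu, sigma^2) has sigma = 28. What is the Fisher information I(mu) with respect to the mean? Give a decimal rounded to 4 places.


The Fisher information for the mean of a normal distribution is I(mu) = 1/sigma^2.
sigma = 28, so sigma^2 = 784.
I(mu) = 1/784 = 0.0013

0.0013


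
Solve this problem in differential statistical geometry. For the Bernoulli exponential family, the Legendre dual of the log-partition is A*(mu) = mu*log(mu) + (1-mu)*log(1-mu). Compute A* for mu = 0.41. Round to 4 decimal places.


Legendre transform for Bernoulli:
A*(mu) = mu*log(mu) + (1-mu)*log(1-mu).
mu = 0.41, 1-mu = 0.59.
mu*log(mu) = 0.41*log(0.41) = -0.365555.
(1-mu)*log(1-mu) = 0.59*log(0.59) = -0.311303.
A* = -0.365555 + -0.311303 = -0.6769

-0.6769


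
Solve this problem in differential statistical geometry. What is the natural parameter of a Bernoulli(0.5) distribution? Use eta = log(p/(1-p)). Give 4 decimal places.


Natural parameter for Bernoulli: eta = log(p/(1-p)).
p = 0.5, 1-p = 0.5.
p/(1-p) = 1.0.
eta = log(1.0) = 0.0000

0.0000


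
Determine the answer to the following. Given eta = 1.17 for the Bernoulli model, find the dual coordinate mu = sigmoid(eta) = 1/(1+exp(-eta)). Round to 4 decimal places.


Dual coordinate (expectation parameter) for Bernoulli:
mu = 1/(1+exp(-eta)).
eta = 1.17.
exp(-eta) = exp(-1.17) = 0.310367.
mu = 1/(1+0.310367) = 0.7631

0.7631


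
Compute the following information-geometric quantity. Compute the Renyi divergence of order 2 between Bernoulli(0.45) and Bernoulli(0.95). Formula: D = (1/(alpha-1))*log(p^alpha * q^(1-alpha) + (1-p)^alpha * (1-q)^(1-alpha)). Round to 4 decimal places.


Renyi divergence of order alpha between Bernoulli distributions:
D = (1/(alpha-1))*log(p^alpha * q^(1-alpha) + (1-p)^alpha * (1-q)^(1-alpha)).
alpha = 2, p = 0.45, q = 0.95.
p^alpha * q^(1-alpha) = 0.45^2 * 0.95^-1 = 0.213158.
(1-p)^alpha * (1-q)^(1-alpha) = 0.55^2 * 0.05^-1 = 6.05.
sum = 0.213158 + 6.05 = 6.263158.
D = (1/1)*log(6.263158) = 1.8347

1.8347


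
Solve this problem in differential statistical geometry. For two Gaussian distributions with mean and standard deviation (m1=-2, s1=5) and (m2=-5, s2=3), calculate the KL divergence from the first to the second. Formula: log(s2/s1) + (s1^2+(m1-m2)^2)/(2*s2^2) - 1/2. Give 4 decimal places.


KL divergence between normal distributions:
KL = log(s2/s1) + (s1^2 + (m1-m2)^2)/(2*s2^2) - 1/2.
log(3/5) = -0.510826.
(5^2 + (-2--5)^2)/(2*3^2) = (25 + 9)/18 = 1.888889.
KL = -0.510826 + 1.888889 - 0.5 = 0.8781

0.8781


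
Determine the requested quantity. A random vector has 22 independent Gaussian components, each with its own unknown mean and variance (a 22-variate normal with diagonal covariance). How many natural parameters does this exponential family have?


Exponential family dimension calculation:
Each univariate normal has two natural parameters (mu/sigma^2 and -1/(2 sigma^2)).
With 22 independent components, dim = 2 * 22 = 44.

44


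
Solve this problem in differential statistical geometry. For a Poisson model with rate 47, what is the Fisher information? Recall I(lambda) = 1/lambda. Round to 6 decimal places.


Fisher information for Poisson: I(lambda) = 1/lambda.
lambda = 47.
I(lambda) = 1/47 = 0.021277

0.021277


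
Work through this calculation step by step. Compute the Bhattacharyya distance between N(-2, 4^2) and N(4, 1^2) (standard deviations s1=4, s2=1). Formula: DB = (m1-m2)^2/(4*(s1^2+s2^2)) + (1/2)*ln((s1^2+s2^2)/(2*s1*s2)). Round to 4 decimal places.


Bhattacharyya distance between two Gaussians:
DB = (m1-m2)^2/(4*(s1^2+s2^2)) + (1/2)*ln((s1^2+s2^2)/(2*s1*s2)).
(m1-m2)^2 = (-6)^2 = 36.
s1^2+s2^2 = 16 + 1 = 17.
term1 = 36/68 = 0.529412.
term2 = 0.5*ln(17/8.0) = 0.376886.
DB = 0.529412 + 0.376886 = 0.9063

0.9063


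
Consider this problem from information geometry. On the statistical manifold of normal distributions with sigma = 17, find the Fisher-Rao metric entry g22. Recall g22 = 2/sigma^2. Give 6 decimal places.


For the 2-parameter normal family, the Fisher metric has:
  g11 = 1/sigma^2, g22 = 2/sigma^2.
sigma = 17, sigma^2 = 289.
g22 = 0.006920

0.006920


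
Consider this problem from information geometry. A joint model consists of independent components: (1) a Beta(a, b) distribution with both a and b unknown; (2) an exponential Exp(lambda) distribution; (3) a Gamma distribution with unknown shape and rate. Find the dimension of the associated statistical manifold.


The dimension of a statistical manifold equals the number of free
(independent) real parameters of the model. For a product of independent
blocks the parameter counts add.
- Beta (a, b): 2.
- exponential (lambda): 1.
- Gamma (shape, rate): 2.
Total = 2 + 1 + 2 = 5.
Dimension = 5

5


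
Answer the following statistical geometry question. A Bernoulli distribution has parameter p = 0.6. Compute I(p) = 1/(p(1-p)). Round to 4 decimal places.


For Bernoulli(p), Fisher information is I(p) = 1/(p*(1-p)).
p = 0.6, 1-p = 0.4.
p*(1-p) = 0.24.
I(p) = 1/0.24 = 4.1667

4.1667


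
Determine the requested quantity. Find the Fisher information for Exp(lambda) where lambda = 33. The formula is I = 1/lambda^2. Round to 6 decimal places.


Fisher information for exponential: I(lambda) = 1/lambda^2.
lambda = 33, lambda^2 = 1089.
I = 1/1089 = 0.000918

0.000918


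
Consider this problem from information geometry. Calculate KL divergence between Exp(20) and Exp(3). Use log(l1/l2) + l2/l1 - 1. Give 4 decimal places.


KL divergence for exponential family:
KL = log(l1/l2) + l2/l1 - 1.
log(20/3) = 1.89712.
3/20 = 0.15.
KL = 1.89712 + 0.15 - 1 = 1.0471

1.0471


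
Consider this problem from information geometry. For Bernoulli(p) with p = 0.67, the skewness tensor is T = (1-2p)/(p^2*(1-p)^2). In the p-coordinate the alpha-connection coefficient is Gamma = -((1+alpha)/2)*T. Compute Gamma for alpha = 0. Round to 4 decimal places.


Skewness (Amari-Chentsov) tensor: T = (1-2p)/(p^2*(1-p)^2).
p = 0.67, 1-2p = -0.34, p^2 = 0.4489, (1-p)^2 = 0.1089.
T = -0.34/(0.4489 * 0.1089) = -6.955069.
In the p-coordinate, Gamma^(alpha) = Gamma^(0) - (alpha/2)*T with Gamma^(0) = (1/2)*g'(p) = -T/2,
so Gamma^(alpha) = -((1+alpha)/2)*T.
alpha = 0, -(1+alpha)/2 = -0.5.
Gamma = -0.5 * -6.955069 = 3.4775

3.4775


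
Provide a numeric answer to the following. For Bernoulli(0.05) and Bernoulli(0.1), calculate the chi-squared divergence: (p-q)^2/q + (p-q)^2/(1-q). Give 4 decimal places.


Chi-squared divergence between Bernoulli distributions:
chi^2 = (p-q)^2/q + (p-q)^2/(1-q).
p = 0.05, q = 0.1, p-q = -0.05.
(p-q)^2 = 0.0025.
term1 = 0.0025/0.1 = 0.025.
term2 = 0.0025/0.9 = 0.002778.
chi^2 = 0.025 + 0.002778 = 0.0278

0.0278


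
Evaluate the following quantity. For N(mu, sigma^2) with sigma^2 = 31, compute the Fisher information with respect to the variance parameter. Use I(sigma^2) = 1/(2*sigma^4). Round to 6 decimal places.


Fisher information for variance: I(sigma^2) = 1/(2*sigma^4).
sigma^2 = 31, so sigma^4 = 961.
I = 1/(2*961) = 1/1922 = 0.000520

0.000520


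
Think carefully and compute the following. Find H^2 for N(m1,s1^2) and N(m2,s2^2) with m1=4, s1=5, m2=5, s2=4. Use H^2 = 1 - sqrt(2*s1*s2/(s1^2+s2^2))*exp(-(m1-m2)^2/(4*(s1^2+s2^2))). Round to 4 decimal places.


Squared Hellinger distance for Gaussians:
H^2 = 1 - sqrt(2*s1*s2/(s1^2+s2^2)) * exp(-(m1-m2)^2/(4*(s1^2+s2^2))).
s1^2 = 25, s2^2 = 16, s1^2+s2^2 = 41.
sqrt(2*5*4/(41)) = 0.98773.
(m1-m2)^2 = (-1)^2 = 1.
exp(-1/(4*41)) = exp(-0.006098) = 0.993921.
H^2 = 1 - 0.98773*0.993921 = 0.0183

0.0183


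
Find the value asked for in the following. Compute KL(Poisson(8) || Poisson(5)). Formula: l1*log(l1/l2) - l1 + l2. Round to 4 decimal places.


KL divergence for Poisson:
KL = l1*log(l1/l2) - l1 + l2.
l1 = 8, l2 = 5.
log(8/5) = 0.470004.
l1*log(l1/l2) = 8 * 0.470004 = 3.760029.
KL = 3.760029 - 8 + 5 = 0.7600

0.7600


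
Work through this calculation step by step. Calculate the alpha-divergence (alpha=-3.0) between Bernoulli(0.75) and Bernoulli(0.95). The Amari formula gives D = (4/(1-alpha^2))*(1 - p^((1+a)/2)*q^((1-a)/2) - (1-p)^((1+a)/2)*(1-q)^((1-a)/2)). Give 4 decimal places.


Amari alpha-divergence:
D = (4/(1-alpha^2))*(1 - p^((1+a)/2)*q^((1-a)/2) - (1-p)^((1+a)/2)*(1-q)^((1-a)/2)).
alpha = -3.0, p = 0.75, q = 0.95.
e1 = (1+alpha)/2 = -1.0, e2 = (1-alpha)/2 = 2.0.
t1 = p^e1 * q^e2 = 0.75^-1.0 * 0.95^2.0 = 1.203333.
t2 = (1-p)^e1 * (1-q)^e2 = 0.25^-1.0 * 0.05^2.0 = 0.01.
4/(1-alpha^2) = -0.5.
D = -0.5*(1 - 1.203333 - 0.01) = 0.1067

0.1067


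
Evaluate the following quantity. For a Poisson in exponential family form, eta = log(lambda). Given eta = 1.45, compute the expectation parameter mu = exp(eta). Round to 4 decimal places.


Expectation parameter for Poisson exponential family:
mu = exp(eta).
eta = 1.45.
mu = exp(1.45) = 4.2631

4.2631


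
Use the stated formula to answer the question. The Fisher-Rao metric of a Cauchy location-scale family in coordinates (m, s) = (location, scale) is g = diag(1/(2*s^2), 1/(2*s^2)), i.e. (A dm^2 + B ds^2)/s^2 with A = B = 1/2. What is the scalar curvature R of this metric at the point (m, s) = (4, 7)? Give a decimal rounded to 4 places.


The metric has the form g = (A dm^2 + B ds^2)/s^2 with A = 1/2, B = 1/2.
Substitute u = sqrt(A/B)*m: g = B*(du^2 + ds^2)/s^2, i.e. B times the
Poincare upper half-plane metric, which has constant Gaussian curvature -1.
Scaling a 2D metric by a constant c divides the Gaussian curvature by c,
so K = -1/B = -1/(1/2) = -2.0000 everywhere (the point (m, s) = (4, 7) is irrelevant:
the curvature is constant).
Scalar curvature in dimension 2: R = 2K = -2/(1/2) = -4.0000.

-4.0000


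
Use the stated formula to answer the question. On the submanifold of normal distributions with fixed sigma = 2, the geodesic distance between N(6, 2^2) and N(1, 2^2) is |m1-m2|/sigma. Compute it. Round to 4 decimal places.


On the fixed-variance normal subfamily, geodesic distance = |m1-m2|/sigma.
|6 - 1| = 5.
sigma = 2.
d = 5/2 = 2.5000

2.5000


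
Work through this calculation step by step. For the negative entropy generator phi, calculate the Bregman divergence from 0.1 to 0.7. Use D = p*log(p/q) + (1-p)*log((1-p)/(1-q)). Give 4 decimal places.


Bregman divergence with negative entropy generator:
D = p*log(p/q) + (1-p)*log((1-p)/(1-q)).
p = 0.1, q = 0.7.
p*log(p/q) = 0.1*log(0.1/0.7) = -0.194591.
(1-p)*log((1-p)/(1-q)) = 0.9*log(0.9/0.3) = 0.988751.
D = -0.194591 + 0.988751 = 0.7942

0.7942


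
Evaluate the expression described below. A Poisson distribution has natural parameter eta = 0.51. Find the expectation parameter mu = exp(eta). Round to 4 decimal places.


Expectation parameter for Poisson exponential family:
mu = exp(eta).
eta = 0.51.
mu = exp(0.51) = 1.6653

1.6653


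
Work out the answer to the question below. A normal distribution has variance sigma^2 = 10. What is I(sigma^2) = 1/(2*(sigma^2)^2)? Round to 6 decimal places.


Fisher information for variance: I(sigma^2) = 1/(2*sigma^4).
sigma^2 = 10, so sigma^4 = 100.
I = 1/(2*100) = 1/200 = 0.005000

0.005000


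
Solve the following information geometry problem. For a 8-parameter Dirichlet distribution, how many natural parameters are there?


Exponential family dimension calculation:
Dirichlet with 8 components has 8 natural parameters.

8


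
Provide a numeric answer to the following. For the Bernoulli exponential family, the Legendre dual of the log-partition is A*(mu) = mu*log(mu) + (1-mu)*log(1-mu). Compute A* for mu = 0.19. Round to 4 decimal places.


Legendre transform for Bernoulli:
A*(mu) = mu*log(mu) + (1-mu)*log(1-mu).
mu = 0.19, 1-mu = 0.81.
mu*log(mu) = 0.19*log(0.19) = -0.315539.
(1-mu)*log(1-mu) = 0.81*log(0.81) = -0.170684.
A* = -0.315539 + -0.170684 = -0.4862

-0.4862


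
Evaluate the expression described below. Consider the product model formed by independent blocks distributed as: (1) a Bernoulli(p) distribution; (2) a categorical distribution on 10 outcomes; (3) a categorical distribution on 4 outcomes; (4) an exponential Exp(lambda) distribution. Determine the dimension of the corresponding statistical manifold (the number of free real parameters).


The dimension of a statistical manifold equals the number of free
(independent) real parameters of the model. For a product of independent
blocks the parameter counts add.
- Bernoulli (p): 1.
- categorical on 10 outcomes (probabilities sum to 1): 10-1 = 9.
- categorical on 4 outcomes (probabilities sum to 1): 4-1 = 3.
- exponential (lambda): 1.
Total = 1 + 9 + 3 + 1 = 14.
Dimension = 14

14


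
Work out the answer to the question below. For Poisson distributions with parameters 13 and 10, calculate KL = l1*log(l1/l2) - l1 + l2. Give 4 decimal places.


KL divergence for Poisson:
KL = l1*log(l1/l2) - l1 + l2.
l1 = 13, l2 = 10.
log(13/10) = 0.262364.
l1*log(l1/l2) = 13 * 0.262364 = 3.410735.
KL = 3.410735 - 13 + 10 = 0.4107

0.4107


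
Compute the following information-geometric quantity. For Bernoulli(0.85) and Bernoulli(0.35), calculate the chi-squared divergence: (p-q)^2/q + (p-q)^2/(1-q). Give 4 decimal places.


Chi-squared divergence between Bernoulli distributions:
chi^2 = (p-q)^2/q + (p-q)^2/(1-q).
p = 0.85, q = 0.35, p-q = 0.5.
(p-q)^2 = 0.25.
term1 = 0.25/0.35 = 0.714286.
term2 = 0.25/0.65 = 0.384615.
chi^2 = 0.714286 + 0.384615 = 1.0989

1.0989


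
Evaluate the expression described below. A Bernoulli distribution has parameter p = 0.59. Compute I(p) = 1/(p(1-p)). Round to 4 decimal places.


For Bernoulli(p), Fisher information is I(p) = 1/(p*(1-p)).
p = 0.59, 1-p = 0.41.
p*(1-p) = 0.2419.
I(p) = 1/0.2419 = 4.1339

4.1339


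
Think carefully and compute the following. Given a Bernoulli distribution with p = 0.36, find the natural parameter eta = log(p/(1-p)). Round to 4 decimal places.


Natural parameter for Bernoulli: eta = log(p/(1-p)).
p = 0.36, 1-p = 0.64.
p/(1-p) = 0.5625.
eta = log(0.5625) = -0.5754

-0.5754


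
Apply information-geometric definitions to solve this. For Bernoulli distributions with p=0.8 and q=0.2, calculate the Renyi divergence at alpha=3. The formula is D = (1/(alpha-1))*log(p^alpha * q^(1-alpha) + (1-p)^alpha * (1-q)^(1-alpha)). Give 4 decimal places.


Renyi divergence of order alpha between Bernoulli distributions:
D = (1/(alpha-1))*log(p^alpha * q^(1-alpha) + (1-p)^alpha * (1-q)^(1-alpha)).
alpha = 3, p = 0.8, q = 0.2.
p^alpha * q^(1-alpha) = 0.8^3 * 0.2^-2 = 12.8.
(1-p)^alpha * (1-q)^(1-alpha) = 0.2^3 * 0.8^-2 = 0.0125.
sum = 12.8 + 0.0125 = 12.8125.
D = (1/2)*log(12.8125) = 1.2752

1.2752
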